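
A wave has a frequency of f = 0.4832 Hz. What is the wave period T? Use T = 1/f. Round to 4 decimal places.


T = 1 / f
T = 1 / 0.4832
T = 2.0695 s

2.0695


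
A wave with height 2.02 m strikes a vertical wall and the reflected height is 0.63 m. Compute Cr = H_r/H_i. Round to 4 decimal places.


Cr = H_r / H_i
Cr = 0.63 / 2.02
Cr = 0.3119

0.3119


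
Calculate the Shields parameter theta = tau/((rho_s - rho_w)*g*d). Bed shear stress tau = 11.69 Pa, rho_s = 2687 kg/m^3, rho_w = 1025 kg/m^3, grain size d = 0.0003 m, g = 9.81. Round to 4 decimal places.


theta = tau / ((rho_s - rho_w) * g * d)
rho_s - rho_w = 2687 - 1025 = 1662
Denominator = 1662 * 9.81 * 0.0003 = 4.891266
theta = 11.69 / 4.891266
theta = 2.3900

2.3900


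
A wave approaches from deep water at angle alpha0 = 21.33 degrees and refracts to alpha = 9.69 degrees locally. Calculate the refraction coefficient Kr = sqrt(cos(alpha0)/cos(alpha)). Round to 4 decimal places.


Kr = sqrt(cos(alpha0) / cos(alpha))
cos(21.33) = 0.931501
cos(9.69) = 0.985733
Kr = sqrt(0.931501 / 0.985733)
Kr = sqrt(0.944983)
Kr = 0.9721

0.9721


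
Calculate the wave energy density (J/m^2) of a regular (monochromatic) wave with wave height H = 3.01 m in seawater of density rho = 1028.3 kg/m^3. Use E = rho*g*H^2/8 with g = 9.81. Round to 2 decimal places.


E = (1/8) * rho * g * H^2
E = (1/8) * 1028.3 * 9.81 * 3.01^2
E = 0.125 * 1028.3 * 9.81 * 9.0601
E = 11424.36 J/m^2

11424.36


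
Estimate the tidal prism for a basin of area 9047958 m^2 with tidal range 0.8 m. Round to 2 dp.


Tidal prism = Area * Tidal range
P = 9047958 * 0.8
P = 7238366.40 m^3

7238366.40


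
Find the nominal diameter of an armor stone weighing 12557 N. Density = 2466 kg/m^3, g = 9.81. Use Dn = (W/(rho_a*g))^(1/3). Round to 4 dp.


V = W / (rho_a * g)
V = 12557 / (2466 * 9.81)
V = 12557 / 24191.46
V = 0.519067 m^3
Dn = V^(1/3) = 0.519067^(1/3)
Dn = 0.8037 m

0.8037


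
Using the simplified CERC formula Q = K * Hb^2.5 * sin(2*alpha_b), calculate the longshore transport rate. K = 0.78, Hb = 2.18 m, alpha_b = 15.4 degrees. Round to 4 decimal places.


Q = K * Hb^2.5 * sin(2 * alpha_b)
Hb^2.5 = 2.18^2.5 = 7.016835
sin(2 * 15.4) = sin(30.8) = 0.512043
Q = 0.78 * 7.016835 * 0.512043
Q = 2.8025 m^3/s

2.8025


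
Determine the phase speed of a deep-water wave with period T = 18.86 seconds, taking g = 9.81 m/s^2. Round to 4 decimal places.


We use the deep-water celerity formula:
C = g * T / (2 * pi)
C = 9.81 * 18.86 / (2 * 3.14159...)
C = 185.016600 / 6.283185
C = 29.4463 m/s

29.4463


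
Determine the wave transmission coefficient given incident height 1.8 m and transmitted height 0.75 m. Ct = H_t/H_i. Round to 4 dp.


Ct = H_t / H_i
Ct = 0.75 / 1.8
Ct = 0.4167

0.4167


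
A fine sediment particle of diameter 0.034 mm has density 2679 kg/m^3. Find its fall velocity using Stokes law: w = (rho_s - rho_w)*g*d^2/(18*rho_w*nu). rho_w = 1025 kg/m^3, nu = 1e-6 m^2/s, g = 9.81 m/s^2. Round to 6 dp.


w = (rho_s - rho_w) * g * d^2 / (18 * rho_w * nu)
d = 0.034 mm = 0.000034 m
rho_s - rho_w = 2679 - 1025 = 1654
Numerator = 1654 * 9.81 * (0.000034)^2 = 0.000018756955
Denominator = 18 * 1025 * 1e-6 = 0.018450
w = 0.001017 m/s

0.001017


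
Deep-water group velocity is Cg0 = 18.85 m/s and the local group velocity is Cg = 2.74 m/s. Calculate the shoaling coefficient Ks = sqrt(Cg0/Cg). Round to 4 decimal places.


Ks = sqrt(Cg0 / Cg)
Ks = sqrt(18.85 / 2.74)
Ks = sqrt(6.8796)
Ks = 2.6229

2.6229


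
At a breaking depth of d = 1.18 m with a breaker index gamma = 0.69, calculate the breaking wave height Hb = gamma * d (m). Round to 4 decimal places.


Hb = gamma * d
Hb = 0.69 * 1.18
Hb = 0.8142 m

0.8142


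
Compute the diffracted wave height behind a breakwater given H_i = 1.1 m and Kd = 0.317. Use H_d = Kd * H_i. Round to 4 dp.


H_d = Kd * H_i
H_d = 0.317 * 1.1
H_d = 0.3487 m

0.3487


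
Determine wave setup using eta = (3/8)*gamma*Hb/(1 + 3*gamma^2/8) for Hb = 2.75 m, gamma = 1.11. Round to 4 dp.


eta = (3/8) * gamma * Hb / (1 + 3*gamma^2/8)
Numerator = (3/8) * 1.11 * 2.75 = 1.144688
Denominator = 1 + 3*1.11^2/8 = 1 + 0.462038 = 1.462038
eta = 1.144688 / 1.462038
eta = 0.7829 m

0.7829


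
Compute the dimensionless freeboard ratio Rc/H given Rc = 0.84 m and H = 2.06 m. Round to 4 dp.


Relative freeboard = Rc / H
= 0.84 / 2.06
= 0.4078

0.4078


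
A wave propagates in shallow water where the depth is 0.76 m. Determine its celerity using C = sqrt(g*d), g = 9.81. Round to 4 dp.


Using the shallow-water approximation:
C = sqrt(g * d) = sqrt(9.81 * 0.76)
C = sqrt(7.4556)
C = 2.7305 m/s

2.7305


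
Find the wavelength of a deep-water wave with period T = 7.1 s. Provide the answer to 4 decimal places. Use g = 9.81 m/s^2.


L0 = g * T^2 / (2 * pi)
L0 = 9.81 * 7.1^2 / (2 * pi)
L0 = 9.81 * 50.4100 / 6.28319
L0 = 494.5221 / 6.28319
L0 = 78.7056 m

78.7056


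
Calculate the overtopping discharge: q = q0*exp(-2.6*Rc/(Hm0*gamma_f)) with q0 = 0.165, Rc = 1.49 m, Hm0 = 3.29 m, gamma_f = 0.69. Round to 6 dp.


q = q0 * exp(-2.6 * Rc / (Hm0 * gamma_f))
Exponent = -2.6 * 1.49 / (3.29 * 0.69)
= -2.6 * 1.49 / 2.2701
= -1.706533
exp(-1.706533) = 0.181494
q = 0.165 * 0.181494
q = 0.029947 m^3/s/m

0.029947


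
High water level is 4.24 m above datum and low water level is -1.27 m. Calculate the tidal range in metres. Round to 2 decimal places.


Tidal range = High water - Low water
Tidal range = 4.24 - (-1.27)
Tidal range = 5.51 m

5.51


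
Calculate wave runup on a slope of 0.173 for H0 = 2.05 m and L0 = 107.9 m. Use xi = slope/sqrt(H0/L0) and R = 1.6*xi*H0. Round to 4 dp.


xi = slope / sqrt(H0/L0)
H0/L0 = 2.05/107.9 = 0.018999
sqrt(0.018999) = 0.137837
xi = 0.173 / 0.137837 = 1.255105
R = 1.6 * xi * H0 = 1.6 * 1.255105 * 2.05
R = 4.1167 m

4.1167


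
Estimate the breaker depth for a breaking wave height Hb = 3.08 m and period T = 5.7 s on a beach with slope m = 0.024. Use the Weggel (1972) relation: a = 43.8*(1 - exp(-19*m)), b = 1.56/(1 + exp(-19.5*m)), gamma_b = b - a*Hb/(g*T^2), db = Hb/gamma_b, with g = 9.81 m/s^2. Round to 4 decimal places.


a = 43.8 * (1 - exp(-19 * m))
exp(-19 * 0.024) = exp(-0.4560) = 0.633814
a = 43.8 * (1 - 0.633814) = 16.038954
b = 1.56 / (1 + exp(-19.5 * m))
exp(-19.5 * 0.024) = exp(-0.4680) = 0.626254
b = 1.56 / (1 + 0.626254) = 0.959260
Hb / (g * T^2) = 3.08 / (9.81 * 5.7^2) = 3.08 / 318.7269 = 0.00966345
gamma_b = b - a * Hb/(g*T^2) = 0.959260 - 16.038954 * 0.00966345 = 0.804268
db = Hb / gamma_b = 3.08 / 0.804268
db = 3.8296 m

3.8296


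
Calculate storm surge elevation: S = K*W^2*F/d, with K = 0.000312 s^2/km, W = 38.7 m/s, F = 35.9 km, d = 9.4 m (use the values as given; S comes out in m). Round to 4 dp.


S = K * W^2 * F / d
W^2 = 38.7^2 = 1497.69
S = 0.000312 * 1497.69 * 35.9 / 9.4
Numerator = 0.000312 * 1497.69 * 35.9 = 16.775326
S = 16.775326 / 9.4 = 1.7846 m

1.7846


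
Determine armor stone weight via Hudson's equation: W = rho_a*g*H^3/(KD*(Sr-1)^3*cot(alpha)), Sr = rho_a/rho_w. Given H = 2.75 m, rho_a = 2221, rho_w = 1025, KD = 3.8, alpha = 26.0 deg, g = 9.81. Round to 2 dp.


Sr = rho_a / rho_w = 2221 / 1025 = 2.166829
(Sr - 1) = 1.166829
(Sr - 1)^3 = 1.588627
cot(26.0) = 1 / tan(26.0) = 1 / 0.487733 = 2.050304
Numerator = 2221 * 9.81 * 2.75^3 = 453122.5205
Denominator = 3.8 * 1.588627 * 2.050304 = 12.377239
W = 453122.5205 / 12.377239
W = 36609.34 N

36609.34


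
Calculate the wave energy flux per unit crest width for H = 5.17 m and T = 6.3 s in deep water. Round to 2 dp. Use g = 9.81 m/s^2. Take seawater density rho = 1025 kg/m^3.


P = rho * g^2 * H^2 * T / (32 * pi)
P = 1025 * 9.81^2 * 5.17^2 * 6.3 / (32 * pi)
P = 1025 * 96.2361 * 26.7289 * 6.3 / 100.53096
P = 165228.01 W/m

165228.01


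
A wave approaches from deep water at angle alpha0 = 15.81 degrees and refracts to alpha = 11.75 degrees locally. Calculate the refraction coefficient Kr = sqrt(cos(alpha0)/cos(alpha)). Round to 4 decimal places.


Kr = sqrt(cos(alpha0) / cos(alpha))
cos(15.81) = 0.962170
cos(11.75) = 0.979045
Kr = sqrt(0.962170 / 0.979045)
Kr = sqrt(0.982764)
Kr = 0.9913

0.9913


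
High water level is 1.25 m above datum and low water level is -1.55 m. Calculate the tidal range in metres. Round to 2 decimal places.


Tidal range = High water - Low water
Tidal range = 1.25 - (-1.55)
Tidal range = 2.80 m

2.80


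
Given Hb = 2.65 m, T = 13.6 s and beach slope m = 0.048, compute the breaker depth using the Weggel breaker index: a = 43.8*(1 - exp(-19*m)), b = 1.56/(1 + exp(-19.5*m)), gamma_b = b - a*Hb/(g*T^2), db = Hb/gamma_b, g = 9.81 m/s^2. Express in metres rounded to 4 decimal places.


a = 43.8 * (1 - exp(-19 * m))
exp(-19 * 0.048) = exp(-0.9120) = 0.401720
a = 43.8 * (1 - 0.401720) = 26.204665
b = 1.56 / (1 + exp(-19.5 * m))
exp(-19.5 * 0.048) = exp(-0.9360) = 0.392193
b = 1.56 / (1 + 0.392193) = 1.120534
Hb / (g * T^2) = 2.65 / (9.81 * 13.6^2) = 2.65 / 1814.4576 = 0.00146049
gamma_b = b - a * Hb/(g*T^2) = 1.120534 - 26.204665 * 0.00146049 = 1.082262
db = Hb / gamma_b = 2.65 / 1.082262
db = 2.4486 m

2.4486


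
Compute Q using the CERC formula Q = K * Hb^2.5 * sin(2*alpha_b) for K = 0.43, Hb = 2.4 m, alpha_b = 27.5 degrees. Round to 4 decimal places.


Q = K * Hb^2.5 * sin(2 * alpha_b)
Hb^2.5 = 2.4^2.5 = 8.923354
sin(2 * 27.5) = sin(55.0) = 0.819152
Q = 0.43 * 8.923354 * 0.819152
Q = 3.1431 m^3/s

3.1431


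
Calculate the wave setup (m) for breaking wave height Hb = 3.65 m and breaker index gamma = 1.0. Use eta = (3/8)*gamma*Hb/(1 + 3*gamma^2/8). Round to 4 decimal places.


eta = (3/8) * gamma * Hb / (1 + 3*gamma^2/8)
Numerator = (3/8) * 1.0 * 3.65 = 1.368750
Denominator = 1 + 3*1.0^2/8 = 1 + 0.375000 = 1.375000
eta = 1.368750 / 1.375000
eta = 0.9955 m

0.9955


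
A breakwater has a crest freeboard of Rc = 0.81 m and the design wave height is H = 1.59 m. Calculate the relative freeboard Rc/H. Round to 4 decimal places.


Relative freeboard = Rc / H
= 0.81 / 1.59
= 0.5094

0.5094


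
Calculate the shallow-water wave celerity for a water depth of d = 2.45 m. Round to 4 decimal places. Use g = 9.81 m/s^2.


Using the shallow-water approximation:
C = sqrt(g * d) = sqrt(9.81 * 2.45)
C = sqrt(24.0345)
C = 4.9025 m/s

4.9025


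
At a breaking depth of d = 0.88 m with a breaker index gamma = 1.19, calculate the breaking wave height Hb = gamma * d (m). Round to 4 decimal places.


Hb = gamma * d
Hb = 1.19 * 0.88
Hb = 1.0472 m

1.0472


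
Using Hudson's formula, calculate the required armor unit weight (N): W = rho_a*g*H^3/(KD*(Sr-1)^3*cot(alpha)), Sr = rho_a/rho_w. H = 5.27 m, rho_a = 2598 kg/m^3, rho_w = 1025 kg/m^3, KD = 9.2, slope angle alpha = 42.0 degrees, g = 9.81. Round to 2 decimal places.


Sr = rho_a / rho_w = 2598 / 1025 = 2.534634
(Sr - 1) = 1.534634
(Sr - 1)^3 = 3.614220
cot(42.0) = 1 / tan(42.0) = 1 / 0.900404 = 1.110613
Numerator = 2598 * 9.81 * 5.27^3 = 3730267.6999
Denominator = 9.2 * 3.614220 * 1.110613 = 36.928780
W = 3730267.6999 / 36.928780
W = 101012.48 N

101012.48


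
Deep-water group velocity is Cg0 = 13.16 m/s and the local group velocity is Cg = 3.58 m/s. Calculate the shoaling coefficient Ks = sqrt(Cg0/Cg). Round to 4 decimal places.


Ks = sqrt(Cg0 / Cg)
Ks = sqrt(13.16 / 3.58)
Ks = sqrt(3.6760)
Ks = 1.9173

1.9173


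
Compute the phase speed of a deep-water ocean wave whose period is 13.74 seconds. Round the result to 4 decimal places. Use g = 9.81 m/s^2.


We use the deep-water celerity formula:
C = g * T / (2 * pi)
C = 9.81 * 13.74 / (2 * 3.14159...)
C = 134.789400 / 6.283185
C = 21.4524 m/s

21.4524


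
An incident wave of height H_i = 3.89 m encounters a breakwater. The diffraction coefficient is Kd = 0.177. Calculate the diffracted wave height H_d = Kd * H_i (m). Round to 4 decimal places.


H_d = Kd * H_i
H_d = 0.177 * 3.89
H_d = 0.6885 m

0.6885


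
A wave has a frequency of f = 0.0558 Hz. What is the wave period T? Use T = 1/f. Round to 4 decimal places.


T = 1 / f
T = 1 / 0.0558
T = 17.9211 s

17.9211


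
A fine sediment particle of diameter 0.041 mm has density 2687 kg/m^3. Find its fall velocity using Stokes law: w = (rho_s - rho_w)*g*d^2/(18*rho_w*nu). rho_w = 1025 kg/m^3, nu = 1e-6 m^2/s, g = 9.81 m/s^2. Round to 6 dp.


w = (rho_s - rho_w) * g * d^2 / (18 * rho_w * nu)
d = 0.041 mm = 0.000041 m
rho_s - rho_w = 2687 - 1025 = 1662
Numerator = 1662 * 9.81 * (0.000041)^2 = 0.000027407394
Denominator = 18 * 1025 * 1e-6 = 0.018450
w = 0.001485 m/s

0.001485


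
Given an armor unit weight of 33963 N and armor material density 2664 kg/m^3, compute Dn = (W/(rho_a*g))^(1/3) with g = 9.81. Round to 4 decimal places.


V = W / (rho_a * g)
V = 33963 / (2664 * 9.81)
V = 33963 / 26133.84
V = 1.299579 m^3
Dn = V^(1/3) = 1.299579^(1/3)
Dn = 1.0913 m

1.0913


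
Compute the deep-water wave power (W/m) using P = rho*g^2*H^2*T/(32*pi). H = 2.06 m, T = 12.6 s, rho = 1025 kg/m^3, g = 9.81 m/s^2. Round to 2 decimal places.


P = rho * g^2 * H^2 * T / (32 * pi)
P = 1025 * 9.81^2 * 2.06^2 * 12.6 / (32 * pi)
P = 1025 * 96.2361 * 4.2436 * 12.6 / 100.53096
P = 52464.68 W/m

52464.68


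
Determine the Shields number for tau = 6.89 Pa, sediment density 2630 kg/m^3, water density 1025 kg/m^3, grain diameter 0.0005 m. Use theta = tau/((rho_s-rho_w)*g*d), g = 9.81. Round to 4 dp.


theta = tau / ((rho_s - rho_w) * g * d)
rho_s - rho_w = 2630 - 1025 = 1605
Denominator = 1605 * 9.81 * 0.0005 = 7.872525
theta = 6.89 / 7.872525
theta = 0.8752

0.8752


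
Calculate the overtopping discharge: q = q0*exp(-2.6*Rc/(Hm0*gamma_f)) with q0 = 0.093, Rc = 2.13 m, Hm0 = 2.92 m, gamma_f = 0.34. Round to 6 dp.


q = q0 * exp(-2.6 * Rc / (Hm0 * gamma_f))
Exponent = -2.6 * 2.13 / (2.92 * 0.34)
= -2.6 * 2.13 / 0.9928
= -5.578163
exp(-5.578163) = 0.003780
q = 0.093 * 0.003780
q = 0.000351 m^3/s/m

0.000351


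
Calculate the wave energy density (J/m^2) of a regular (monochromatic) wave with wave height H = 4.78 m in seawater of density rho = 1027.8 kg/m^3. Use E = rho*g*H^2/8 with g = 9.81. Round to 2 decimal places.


E = (1/8) * rho * g * H^2
E = (1/8) * 1027.8 * 9.81 * 4.78^2
E = 0.125 * 1027.8 * 9.81 * 22.8484
E = 28796.75 J/m^2

28796.75


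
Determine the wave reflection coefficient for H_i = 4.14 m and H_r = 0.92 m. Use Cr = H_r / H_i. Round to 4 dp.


Cr = H_r / H_i
Cr = 0.92 / 4.14
Cr = 0.2222

0.2222


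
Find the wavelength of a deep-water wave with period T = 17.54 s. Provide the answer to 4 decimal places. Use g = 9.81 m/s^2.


L0 = g * T^2 / (2 * pi)
L0 = 9.81 * 17.54^2 / (2 * pi)
L0 = 9.81 * 307.6516 / 6.28319
L0 = 3018.0622 / 6.28319
L0 = 480.3395 m

480.3395


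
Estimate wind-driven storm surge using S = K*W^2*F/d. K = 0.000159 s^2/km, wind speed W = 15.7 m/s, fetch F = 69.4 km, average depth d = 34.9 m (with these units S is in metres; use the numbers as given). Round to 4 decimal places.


S = K * W^2 * F / d
W^2 = 15.7^2 = 246.49
S = 0.000159 * 246.49 * 69.4 / 34.9
Numerator = 0.000159 * 246.49 * 69.4 = 2.719919
S = 2.719919 / 34.9 = 0.0779 m

0.0779


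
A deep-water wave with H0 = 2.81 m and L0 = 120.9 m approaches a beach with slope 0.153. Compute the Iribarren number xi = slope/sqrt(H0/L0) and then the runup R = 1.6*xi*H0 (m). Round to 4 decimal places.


xi = slope / sqrt(H0/L0)
H0/L0 = 2.81/120.9 = 0.023242
sqrt(0.023242) = 0.152454
xi = 0.153 / 0.152454 = 1.003579
R = 1.6 * xi * H0 = 1.6 * 1.003579 * 2.81
R = 4.5121 m

4.5121


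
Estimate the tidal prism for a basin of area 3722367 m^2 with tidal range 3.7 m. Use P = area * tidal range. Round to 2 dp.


Tidal prism = Area * Tidal range
P = 3722367 * 3.7
P = 13772757.90 m^3

13772757.90


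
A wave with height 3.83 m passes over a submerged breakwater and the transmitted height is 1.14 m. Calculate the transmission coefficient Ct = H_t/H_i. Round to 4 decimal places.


Ct = H_t / H_i
Ct = 1.14 / 3.83
Ct = 0.2977

0.2977


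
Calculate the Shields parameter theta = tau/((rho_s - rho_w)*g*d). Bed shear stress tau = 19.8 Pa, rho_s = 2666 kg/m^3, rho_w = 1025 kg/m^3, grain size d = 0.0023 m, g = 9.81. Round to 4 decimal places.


theta = tau / ((rho_s - rho_w) * g * d)
rho_s - rho_w = 2666 - 1025 = 1641
Denominator = 1641 * 9.81 * 0.0023 = 37.025883
theta = 19.8 / 37.025883
theta = 0.5348

0.5348


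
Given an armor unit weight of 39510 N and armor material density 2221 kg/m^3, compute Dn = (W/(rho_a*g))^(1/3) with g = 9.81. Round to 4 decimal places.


V = W / (rho_a * g)
V = 39510 / (2221 * 9.81)
V = 39510 / 21788.01
V = 1.813383 m^3
Dn = V^(1/3) = 1.813383^(1/3)
Dn = 1.2194 m

1.2194


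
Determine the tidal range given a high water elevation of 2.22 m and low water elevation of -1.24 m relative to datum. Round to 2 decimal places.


Tidal range = High water - Low water
Tidal range = 2.22 - (-1.24)
Tidal range = 3.46 m

3.46


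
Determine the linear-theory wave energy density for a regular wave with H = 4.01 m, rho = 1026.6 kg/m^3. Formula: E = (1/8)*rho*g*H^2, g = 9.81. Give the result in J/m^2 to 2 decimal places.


E = (1/8) * rho * g * H^2
E = (1/8) * 1026.6 * 9.81 * 4.01^2
E = 0.125 * 1026.6 * 9.81 * 16.0801
E = 20242.73 J/m^2

20242.73


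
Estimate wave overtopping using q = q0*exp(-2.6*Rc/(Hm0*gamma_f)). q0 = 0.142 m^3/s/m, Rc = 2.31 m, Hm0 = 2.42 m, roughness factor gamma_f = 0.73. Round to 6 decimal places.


q = q0 * exp(-2.6 * Rc / (Hm0 * gamma_f))
Exponent = -2.6 * 2.31 / (2.42 * 0.73)
= -2.6 * 2.31 / 1.7666
= -3.399751
exp(-3.399751) = 0.033382
q = 0.142 * 0.033382
q = 0.004740 m^3/s/m

0.004740


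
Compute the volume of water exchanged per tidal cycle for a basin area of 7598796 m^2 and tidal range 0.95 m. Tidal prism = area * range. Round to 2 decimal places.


Tidal prism = Area * Tidal range
P = 7598796 * 0.95
P = 7218856.20 m^3

7218856.20


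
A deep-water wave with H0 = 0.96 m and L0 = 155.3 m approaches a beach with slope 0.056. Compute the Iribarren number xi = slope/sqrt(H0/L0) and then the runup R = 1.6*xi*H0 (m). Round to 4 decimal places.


xi = slope / sqrt(H0/L0)
H0/L0 = 0.96/155.3 = 0.006182
sqrt(0.006182) = 0.078623
xi = 0.056 / 0.078623 = 0.712259
R = 1.6 * xi * H0 = 1.6 * 0.712259 * 0.96
R = 1.0940 m

1.0940


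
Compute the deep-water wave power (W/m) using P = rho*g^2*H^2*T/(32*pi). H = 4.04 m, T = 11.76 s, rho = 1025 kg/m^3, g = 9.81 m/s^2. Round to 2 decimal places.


P = rho * g^2 * H^2 * T / (32 * pi)
P = 1025 * 9.81^2 * 4.04^2 * 11.76 / (32 * pi)
P = 1025 * 96.2361 * 16.3216 * 11.76 / 100.53096
P = 188335.45 W/m

188335.45


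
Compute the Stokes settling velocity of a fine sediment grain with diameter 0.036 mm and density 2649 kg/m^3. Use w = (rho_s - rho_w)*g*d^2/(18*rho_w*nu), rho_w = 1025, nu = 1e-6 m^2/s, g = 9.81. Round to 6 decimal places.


w = (rho_s - rho_w) * g * d^2 / (18 * rho_w * nu)
d = 0.036 mm = 0.000036 m
rho_s - rho_w = 2649 - 1025 = 1624
Numerator = 1624 * 9.81 * (0.000036)^2 = 0.000020647146
Denominator = 18 * 1025 * 1e-6 = 0.018450
w = 0.001119 m/s

0.001119


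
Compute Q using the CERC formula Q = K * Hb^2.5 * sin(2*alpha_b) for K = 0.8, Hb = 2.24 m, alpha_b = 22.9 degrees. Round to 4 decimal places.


Q = K * Hb^2.5 * sin(2 * alpha_b)
Hb^2.5 = 2.24^2.5 = 7.509656
sin(2 * 22.9) = sin(45.8) = 0.716911
Q = 0.8 * 7.509656 * 0.716911
Q = 4.3070 m^3/s

4.3070


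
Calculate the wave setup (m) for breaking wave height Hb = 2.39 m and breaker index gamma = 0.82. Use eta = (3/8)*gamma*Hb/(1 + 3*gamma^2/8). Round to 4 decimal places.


eta = (3/8) * gamma * Hb / (1 + 3*gamma^2/8)
Numerator = (3/8) * 0.82 * 2.39 = 0.734925
Denominator = 1 + 3*0.82^2/8 = 1 + 0.252150 = 1.252150
eta = 0.734925 / 1.252150
eta = 0.5869 m

0.5869


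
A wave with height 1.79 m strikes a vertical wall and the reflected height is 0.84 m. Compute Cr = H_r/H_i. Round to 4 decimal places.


Cr = H_r / H_i
Cr = 0.84 / 1.79
Cr = 0.4693

0.4693


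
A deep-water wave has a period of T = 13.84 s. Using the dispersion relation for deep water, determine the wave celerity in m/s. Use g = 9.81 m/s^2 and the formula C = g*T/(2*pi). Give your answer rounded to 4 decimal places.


We use the deep-water celerity formula:
C = g * T / (2 * pi)
C = 9.81 * 13.84 / (2 * 3.14159...)
C = 135.770400 / 6.283185
C = 21.6085 m/s

21.6085


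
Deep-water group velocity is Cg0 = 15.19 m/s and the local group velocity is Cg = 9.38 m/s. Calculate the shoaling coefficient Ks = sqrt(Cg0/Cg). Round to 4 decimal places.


Ks = sqrt(Cg0 / Cg)
Ks = sqrt(15.19 / 9.38)
Ks = sqrt(1.6194)
Ks = 1.2726

1.2726


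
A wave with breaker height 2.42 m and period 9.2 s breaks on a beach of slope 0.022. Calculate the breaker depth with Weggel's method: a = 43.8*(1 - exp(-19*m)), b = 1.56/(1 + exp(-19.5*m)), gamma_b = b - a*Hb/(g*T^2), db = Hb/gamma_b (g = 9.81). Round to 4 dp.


a = 43.8 * (1 - exp(-19 * m))
exp(-19 * 0.022) = exp(-0.4180) = 0.658362
a = 43.8 * (1 - 0.658362) = 14.963734
b = 1.56 / (1 + exp(-19.5 * m))
exp(-19.5 * 0.022) = exp(-0.4290) = 0.651160
b = 1.56 / (1 + 0.651160) = 0.944790
Hb / (g * T^2) = 2.42 / (9.81 * 9.2^2) = 2.42 / 830.3184 = 0.00291454
gamma_b = b - a * Hb/(g*T^2) = 0.944790 - 14.963734 * 0.00291454 = 0.901178
db = Hb / gamma_b = 2.42 / 0.901178
db = 2.6854 m

2.6854


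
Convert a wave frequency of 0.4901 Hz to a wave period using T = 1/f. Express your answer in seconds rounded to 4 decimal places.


T = 1 / f
T = 1 / 0.4901
T = 2.0404 s

2.0404


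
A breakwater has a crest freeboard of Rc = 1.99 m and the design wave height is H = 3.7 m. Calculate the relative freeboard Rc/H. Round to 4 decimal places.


Relative freeboard = Rc / H
= 1.99 / 3.7
= 0.5378

0.5378


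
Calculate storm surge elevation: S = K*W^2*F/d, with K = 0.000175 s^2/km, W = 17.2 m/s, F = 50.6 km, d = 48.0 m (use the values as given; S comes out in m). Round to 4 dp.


S = K * W^2 * F / d
W^2 = 17.2^2 = 295.84
S = 0.000175 * 295.84 * 50.6 / 48.0
Numerator = 0.000175 * 295.84 * 50.6 = 2.619663
S = 2.619663 / 48.0 = 0.0546 m

0.0546


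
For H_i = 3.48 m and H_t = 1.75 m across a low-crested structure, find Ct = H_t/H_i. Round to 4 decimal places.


Ct = H_t / H_i
Ct = 1.75 / 3.48
Ct = 0.5029

0.5029


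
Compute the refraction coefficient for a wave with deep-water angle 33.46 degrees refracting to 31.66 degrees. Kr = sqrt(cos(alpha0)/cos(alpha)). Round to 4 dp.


Kr = sqrt(cos(alpha0) / cos(alpha))
cos(33.46) = 0.834271
cos(31.66) = 0.851178
Kr = sqrt(0.834271 / 0.851178)
Kr = sqrt(0.980137)
Kr = 0.9900

0.9900


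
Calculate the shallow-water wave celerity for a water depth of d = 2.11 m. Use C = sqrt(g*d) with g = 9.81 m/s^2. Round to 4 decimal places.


Using the shallow-water approximation:
C = sqrt(g * d) = sqrt(9.81 * 2.11)
C = sqrt(20.6991)
C = 4.5496 m/s

4.5496


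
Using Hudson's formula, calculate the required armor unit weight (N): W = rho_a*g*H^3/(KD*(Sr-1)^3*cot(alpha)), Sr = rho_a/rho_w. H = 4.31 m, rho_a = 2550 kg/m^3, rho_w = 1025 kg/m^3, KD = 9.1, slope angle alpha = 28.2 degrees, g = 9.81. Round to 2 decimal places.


Sr = rho_a / rho_w = 2550 / 1025 = 2.487805
(Sr - 1) = 1.487805
(Sr - 1)^3 = 3.293350
cot(28.2) = 1 / tan(28.2) = 1 / 0.536195 = 1.864992
Numerator = 2550 * 9.81 * 4.31^3 = 2002815.7514
Denominator = 9.1 * 3.293350 * 1.864992 = 55.892859
W = 2002815.7514 / 55.892859
W = 35833.12 N

35833.12


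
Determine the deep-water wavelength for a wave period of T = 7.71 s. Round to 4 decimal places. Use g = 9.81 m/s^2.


L0 = g * T^2 / (2 * pi)
L0 = 9.81 * 7.71^2 / (2 * pi)
L0 = 9.81 * 59.4441 / 6.28319
L0 = 583.1466 / 6.28319
L0 = 92.8107 m

92.8107


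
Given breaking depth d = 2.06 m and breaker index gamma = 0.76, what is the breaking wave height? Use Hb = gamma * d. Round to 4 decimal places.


Hb = gamma * d
Hb = 0.76 * 2.06
Hb = 1.5656 m

1.5656


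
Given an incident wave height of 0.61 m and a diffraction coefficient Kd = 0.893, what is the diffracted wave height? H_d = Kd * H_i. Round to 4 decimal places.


H_d = Kd * H_i
H_d = 0.893 * 0.61
H_d = 0.5447 m

0.5447


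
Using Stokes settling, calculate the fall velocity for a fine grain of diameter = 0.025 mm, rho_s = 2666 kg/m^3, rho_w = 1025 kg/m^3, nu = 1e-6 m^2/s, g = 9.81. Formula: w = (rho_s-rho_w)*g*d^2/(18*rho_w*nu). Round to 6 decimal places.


w = (rho_s - rho_w) * g * d^2 / (18 * rho_w * nu)
d = 0.025 mm = 0.000025 m
rho_s - rho_w = 2666 - 1025 = 1641
Numerator = 1641 * 9.81 * (0.000025)^2 = 0.000010061381
Denominator = 18 * 1025 * 1e-6 = 0.018450
w = 0.000545 m/s

0.000545


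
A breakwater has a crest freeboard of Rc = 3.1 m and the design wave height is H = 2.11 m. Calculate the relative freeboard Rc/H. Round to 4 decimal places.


Relative freeboard = Rc / H
= 3.1 / 2.11
= 1.4692

1.4692


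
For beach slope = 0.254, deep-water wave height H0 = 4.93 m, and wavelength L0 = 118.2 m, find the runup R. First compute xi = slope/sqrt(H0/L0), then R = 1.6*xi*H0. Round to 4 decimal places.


xi = slope / sqrt(H0/L0)
H0/L0 = 4.93/118.2 = 0.041709
sqrt(0.041709) = 0.204228
xi = 0.254 / 0.204228 = 1.243710
R = 1.6 * xi * H0 = 1.6 * 1.243710 * 4.93
R = 9.8104 m

9.8104


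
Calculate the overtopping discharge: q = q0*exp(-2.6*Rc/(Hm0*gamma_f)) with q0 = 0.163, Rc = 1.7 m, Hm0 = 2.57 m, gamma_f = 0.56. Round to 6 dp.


q = q0 * exp(-2.6 * Rc / (Hm0 * gamma_f))
Exponent = -2.6 * 1.7 / (2.57 * 0.56)
= -2.6 * 1.7 / 1.4392
= -3.071151
exp(-3.071151) = 0.046368
q = 0.163 * 0.046368
q = 0.007558 m^3/s/m

0.007558


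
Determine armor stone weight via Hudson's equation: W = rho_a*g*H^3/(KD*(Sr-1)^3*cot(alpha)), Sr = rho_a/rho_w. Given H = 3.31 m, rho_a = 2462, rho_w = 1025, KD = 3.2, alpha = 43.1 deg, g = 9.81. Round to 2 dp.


Sr = rho_a / rho_w = 2462 / 1025 = 2.401951
(Sr - 1) = 1.401951
(Sr - 1)^3 = 2.755489
cot(43.1) = 1 / tan(43.1) = 1 / 0.935783 = 1.068623
Numerator = 2462 * 9.81 * 3.31^3 = 875872.7953
Denominator = 3.2 * 2.755489 * 1.068623 = 9.422656
W = 875872.7953 / 9.422656
W = 92953.92 N

92953.92


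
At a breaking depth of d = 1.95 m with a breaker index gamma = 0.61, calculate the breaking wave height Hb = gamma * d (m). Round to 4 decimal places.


Hb = gamma * d
Hb = 0.61 * 1.95
Hb = 1.1895 m

1.1895


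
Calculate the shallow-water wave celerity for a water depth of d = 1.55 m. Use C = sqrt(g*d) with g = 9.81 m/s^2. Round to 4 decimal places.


Using the shallow-water approximation:
C = sqrt(g * d) = sqrt(9.81 * 1.55)
C = sqrt(15.2055)
C = 3.8994 m/s

3.8994


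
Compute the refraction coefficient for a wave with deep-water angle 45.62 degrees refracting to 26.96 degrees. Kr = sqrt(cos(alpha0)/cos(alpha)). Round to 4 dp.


Kr = sqrt(cos(alpha0) / cos(alpha))
cos(45.62) = 0.699414
cos(26.96) = 0.891323
Kr = sqrt(0.699414 / 0.891323)
Kr = sqrt(0.784692)
Kr = 0.8858

0.8858


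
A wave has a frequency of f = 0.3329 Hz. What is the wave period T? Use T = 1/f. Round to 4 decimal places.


T = 1 / f
T = 1 / 0.3329
T = 3.0039 s

3.0039


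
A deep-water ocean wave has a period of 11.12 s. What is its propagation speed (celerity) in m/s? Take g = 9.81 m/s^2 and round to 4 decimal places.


We use the deep-water celerity formula:
C = g * T / (2 * pi)
C = 9.81 * 11.12 / (2 * 3.14159...)
C = 109.087200 / 6.283185
C = 17.3618 m/s

17.3618


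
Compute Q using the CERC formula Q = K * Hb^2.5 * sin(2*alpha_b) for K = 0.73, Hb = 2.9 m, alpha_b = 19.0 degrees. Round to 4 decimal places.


Q = K * Hb^2.5 * sin(2 * alpha_b)
Hb^2.5 = 2.9^2.5 = 14.321714
sin(2 * 19.0) = sin(38.0) = 0.615661
Q = 0.73 * 14.321714 * 0.615661
Q = 6.4366 m^3/s

6.4366


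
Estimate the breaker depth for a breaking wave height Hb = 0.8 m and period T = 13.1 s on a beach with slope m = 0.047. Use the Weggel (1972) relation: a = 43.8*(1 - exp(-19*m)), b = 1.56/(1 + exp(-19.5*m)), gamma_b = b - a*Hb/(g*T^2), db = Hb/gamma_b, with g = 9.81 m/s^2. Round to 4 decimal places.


a = 43.8 * (1 - exp(-19 * m))
exp(-19 * 0.047) = exp(-0.8930) = 0.409426
a = 43.8 * (1 - 0.409426) = 25.867157
b = 1.56 / (1 + exp(-19.5 * m))
exp(-19.5 * 0.047) = exp(-0.9165) = 0.399916
b = 1.56 / (1 + 0.399916) = 1.114352
Hb / (g * T^2) = 0.8 / (9.81 * 13.1^2) = 0.8 / 1683.4941 = 0.00047520
gamma_b = b - a * Hb/(g*T^2) = 1.114352 - 25.867157 * 0.00047520 = 1.102060
db = Hb / gamma_b = 0.8 / 1.102060
db = 0.7259 m

0.7259


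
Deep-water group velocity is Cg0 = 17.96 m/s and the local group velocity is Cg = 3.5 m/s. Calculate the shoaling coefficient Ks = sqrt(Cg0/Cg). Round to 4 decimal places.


Ks = sqrt(Cg0 / Cg)
Ks = sqrt(17.96 / 3.5)
Ks = sqrt(5.1314)
Ks = 2.2653

2.2653


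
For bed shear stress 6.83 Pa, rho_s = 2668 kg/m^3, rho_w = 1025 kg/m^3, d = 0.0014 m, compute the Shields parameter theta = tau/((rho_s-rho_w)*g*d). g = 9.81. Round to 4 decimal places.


theta = tau / ((rho_s - rho_w) * g * d)
rho_s - rho_w = 2668 - 1025 = 1643
Denominator = 1643 * 9.81 * 0.0014 = 22.564962
theta = 6.83 / 22.564962
theta = 0.3027

0.3027


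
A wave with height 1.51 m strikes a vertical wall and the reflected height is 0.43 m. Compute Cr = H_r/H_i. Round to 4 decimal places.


Cr = H_r / H_i
Cr = 0.43 / 1.51
Cr = 0.2848

0.2848


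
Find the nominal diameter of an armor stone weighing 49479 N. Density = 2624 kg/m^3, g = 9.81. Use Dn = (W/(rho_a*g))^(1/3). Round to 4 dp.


V = W / (rho_a * g)
V = 49479 / (2624 * 9.81)
V = 49479 / 25741.44
V = 1.922154 m^3
Dn = V^(1/3) = 1.922154^(1/3)
Dn = 1.2434 m

1.2434


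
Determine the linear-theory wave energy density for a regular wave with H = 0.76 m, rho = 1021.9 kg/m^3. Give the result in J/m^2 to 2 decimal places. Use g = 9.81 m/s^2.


E = (1/8) * rho * g * H^2
E = (1/8) * 1021.9 * 9.81 * 0.76^2
E = 0.125 * 1021.9 * 9.81 * 0.5776
E = 723.79 J/m^2

723.79


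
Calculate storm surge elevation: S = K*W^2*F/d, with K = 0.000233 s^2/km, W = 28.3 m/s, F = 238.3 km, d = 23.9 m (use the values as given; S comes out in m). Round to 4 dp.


S = K * W^2 * F / d
W^2 = 28.3^2 = 800.89
S = 0.000233 * 800.89 * 238.3 / 23.9
Numerator = 0.000233 * 800.89 * 238.3 = 44.468536
S = 44.468536 / 23.9 = 1.8606 m

1.8606


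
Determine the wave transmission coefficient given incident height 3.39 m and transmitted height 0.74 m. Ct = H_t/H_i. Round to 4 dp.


Ct = H_t / H_i
Ct = 0.74 / 3.39
Ct = 0.2183

0.2183


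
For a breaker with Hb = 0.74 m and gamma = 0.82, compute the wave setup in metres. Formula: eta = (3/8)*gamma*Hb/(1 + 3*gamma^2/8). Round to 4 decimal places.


eta = (3/8) * gamma * Hb / (1 + 3*gamma^2/8)
Numerator = (3/8) * 0.82 * 0.74 = 0.227550
Denominator = 1 + 3*0.82^2/8 = 1 + 0.252150 = 1.252150
eta = 0.227550 / 1.252150
eta = 0.1817 m

0.1817


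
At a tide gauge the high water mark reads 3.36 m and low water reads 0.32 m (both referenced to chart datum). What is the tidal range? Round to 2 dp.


Tidal range = High water - Low water
Tidal range = 3.36 - (0.32)
Tidal range = 3.04 m

3.04


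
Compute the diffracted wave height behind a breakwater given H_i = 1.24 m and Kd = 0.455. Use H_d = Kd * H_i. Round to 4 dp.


H_d = Kd * H_i
H_d = 0.455 * 1.24
H_d = 0.5642 m

0.5642


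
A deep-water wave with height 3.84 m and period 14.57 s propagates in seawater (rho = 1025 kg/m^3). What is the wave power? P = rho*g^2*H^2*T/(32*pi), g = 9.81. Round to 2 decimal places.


P = rho * g^2 * H^2 * T / (32 * pi)
P = 1025 * 9.81^2 * 3.84^2 * 14.57 / (32 * pi)
P = 1025 * 96.2361 * 14.7456 * 14.57 / 100.53096
P = 210806.52 W/m

210806.52


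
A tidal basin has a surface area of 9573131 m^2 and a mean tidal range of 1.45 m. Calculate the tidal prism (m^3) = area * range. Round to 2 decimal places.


Tidal prism = Area * Tidal range
P = 9573131 * 1.45
P = 13881039.95 m^3

13881039.95


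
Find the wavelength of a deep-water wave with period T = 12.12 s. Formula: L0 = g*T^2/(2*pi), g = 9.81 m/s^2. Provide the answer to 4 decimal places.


L0 = g * T^2 / (2 * pi)
L0 = 9.81 * 12.12^2 / (2 * pi)
L0 = 9.81 * 146.8944 / 6.28319
L0 = 1441.0341 / 6.28319
L0 = 229.3477 m

229.3477


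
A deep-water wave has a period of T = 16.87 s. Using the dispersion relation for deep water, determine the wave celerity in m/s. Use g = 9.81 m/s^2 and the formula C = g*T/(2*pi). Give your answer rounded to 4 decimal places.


We use the deep-water celerity formula:
C = g * T / (2 * pi)
C = 9.81 * 16.87 / (2 * 3.14159...)
C = 165.494700 / 6.283185
C = 26.3393 m/s

26.3393


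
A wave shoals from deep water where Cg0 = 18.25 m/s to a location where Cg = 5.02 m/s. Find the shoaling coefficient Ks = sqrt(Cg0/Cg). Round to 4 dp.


Ks = sqrt(Cg0 / Cg)
Ks = sqrt(18.25 / 5.02)
Ks = sqrt(3.6355)
Ks = 1.9067

1.9067


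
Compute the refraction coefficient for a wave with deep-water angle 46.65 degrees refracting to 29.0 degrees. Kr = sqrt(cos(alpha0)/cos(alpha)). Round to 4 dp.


Kr = sqrt(cos(alpha0) / cos(alpha))
cos(46.65) = 0.686453
cos(29.0) = 0.874620
Kr = sqrt(0.686453 / 0.874620)
Kr = sqrt(0.784859)
Kr = 0.8859

0.8859


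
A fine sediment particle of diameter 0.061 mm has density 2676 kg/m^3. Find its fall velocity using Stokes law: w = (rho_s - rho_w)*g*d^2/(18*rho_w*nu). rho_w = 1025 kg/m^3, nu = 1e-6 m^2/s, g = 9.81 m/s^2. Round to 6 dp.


w = (rho_s - rho_w) * g * d^2 / (18 * rho_w * nu)
d = 0.061 mm = 0.000061 m
rho_s - rho_w = 2676 - 1025 = 1651
Numerator = 1651 * 9.81 * (0.000061)^2 = 0.000060266470
Denominator = 18 * 1025 * 1e-6 = 0.018450
w = 0.003266 m/s

0.003266


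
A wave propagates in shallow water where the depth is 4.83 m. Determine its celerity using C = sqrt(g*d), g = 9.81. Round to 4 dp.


Using the shallow-water approximation:
C = sqrt(g * d) = sqrt(9.81 * 4.83)
C = sqrt(47.3823)
C = 6.8835 m/s

6.8835


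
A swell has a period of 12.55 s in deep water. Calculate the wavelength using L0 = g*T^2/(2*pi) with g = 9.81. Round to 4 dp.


L0 = g * T^2 / (2 * pi)
L0 = 9.81 * 12.55^2 / (2 * pi)
L0 = 9.81 * 157.5025 / 6.28319
L0 = 1545.0995 / 6.28319
L0 = 245.9102 m

245.9102


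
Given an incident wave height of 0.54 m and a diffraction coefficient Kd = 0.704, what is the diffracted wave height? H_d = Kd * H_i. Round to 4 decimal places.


H_d = Kd * H_i
H_d = 0.704 * 0.54
H_d = 0.3802 m

0.3802


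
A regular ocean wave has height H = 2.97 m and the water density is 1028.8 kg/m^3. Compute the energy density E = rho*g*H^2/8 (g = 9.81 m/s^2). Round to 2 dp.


E = (1/8) * rho * g * H^2
E = (1/8) * 1028.8 * 9.81 * 2.97^2
E = 0.125 * 1028.8 * 9.81 * 8.8209
E = 11128.15 J/m^2

11128.15


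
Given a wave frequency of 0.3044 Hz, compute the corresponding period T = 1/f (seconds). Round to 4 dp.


T = 1 / f
T = 1 / 0.3044
T = 3.2852 s

3.2852


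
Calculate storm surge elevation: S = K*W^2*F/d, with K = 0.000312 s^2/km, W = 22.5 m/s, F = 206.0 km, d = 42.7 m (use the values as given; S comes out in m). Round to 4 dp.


S = K * W^2 * F / d
W^2 = 22.5^2 = 506.25
S = 0.000312 * 506.25 * 206.0 / 42.7
Numerator = 0.000312 * 506.25 * 206.0 = 32.537700
S = 32.537700 / 42.7 = 0.7620 m

0.7620


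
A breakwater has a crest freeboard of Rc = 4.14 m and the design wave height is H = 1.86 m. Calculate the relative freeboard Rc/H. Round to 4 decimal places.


Relative freeboard = Rc / H
= 4.14 / 1.86
= 2.2258

2.2258


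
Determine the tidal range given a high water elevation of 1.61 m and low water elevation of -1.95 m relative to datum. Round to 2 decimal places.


Tidal range = High water - Low water
Tidal range = 1.61 - (-1.95)
Tidal range = 3.56 m

3.56


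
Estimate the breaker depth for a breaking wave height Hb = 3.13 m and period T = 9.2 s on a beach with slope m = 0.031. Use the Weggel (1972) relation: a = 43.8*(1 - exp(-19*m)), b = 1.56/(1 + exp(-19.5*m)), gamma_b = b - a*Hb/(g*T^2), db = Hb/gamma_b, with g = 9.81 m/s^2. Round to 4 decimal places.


a = 43.8 * (1 - exp(-19 * m))
exp(-19 * 0.031) = exp(-0.5890) = 0.554882
a = 43.8 * (1 - 0.554882) = 19.496173
b = 1.56 / (1 + exp(-19.5 * m))
exp(-19.5 * 0.031) = exp(-0.6045) = 0.546348
b = 1.56 / (1 + 0.546348) = 1.008829
Hb / (g * T^2) = 3.13 / (9.81 * 9.2^2) = 3.13 / 830.3184 = 0.00376964
gamma_b = b - a * Hb/(g*T^2) = 1.008829 - 19.496173 * 0.00376964 = 0.935335
db = Hb / gamma_b = 3.13 / 0.935335
db = 3.3464 m

3.3464


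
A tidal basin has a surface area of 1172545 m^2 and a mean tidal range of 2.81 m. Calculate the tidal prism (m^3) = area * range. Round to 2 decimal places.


Tidal prism = Area * Tidal range
P = 1172545 * 2.81
P = 3294851.45 m^3

3294851.45


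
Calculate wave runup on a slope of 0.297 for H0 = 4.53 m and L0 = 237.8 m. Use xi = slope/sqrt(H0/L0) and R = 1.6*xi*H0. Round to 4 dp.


xi = slope / sqrt(H0/L0)
H0/L0 = 4.53/237.8 = 0.019050
sqrt(0.019050) = 0.138020
xi = 0.297 / 0.138020 = 2.151856
R = 1.6 * xi * H0 = 1.6 * 2.151856 * 4.53
R = 15.5967 m

15.5967


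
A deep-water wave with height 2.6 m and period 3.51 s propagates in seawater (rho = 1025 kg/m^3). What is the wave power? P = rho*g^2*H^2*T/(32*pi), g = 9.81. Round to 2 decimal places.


P = rho * g^2 * H^2 * T / (32 * pi)
P = 1025 * 9.81^2 * 2.6^2 * 3.51 / (32 * pi)
P = 1025 * 96.2361 * 6.7600 * 3.51 / 100.53096
P = 23281.76 W/m

23281.76


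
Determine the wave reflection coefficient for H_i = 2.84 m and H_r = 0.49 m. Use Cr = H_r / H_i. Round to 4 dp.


Cr = H_r / H_i
Cr = 0.49 / 2.84
Cr = 0.1725

0.1725


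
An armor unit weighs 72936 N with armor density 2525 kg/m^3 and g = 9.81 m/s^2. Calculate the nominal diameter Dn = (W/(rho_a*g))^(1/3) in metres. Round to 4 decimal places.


V = W / (rho_a * g)
V = 72936 / (2525 * 9.81)
V = 72936 / 24770.25
V = 2.944500 m^3
Dn = V^(1/3) = 2.944500^(1/3)
Dn = 1.4333 m

1.4333


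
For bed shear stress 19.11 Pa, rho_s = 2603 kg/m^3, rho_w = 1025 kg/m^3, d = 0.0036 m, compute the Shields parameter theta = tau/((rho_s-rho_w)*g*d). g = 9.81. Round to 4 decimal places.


theta = tau / ((rho_s - rho_w) * g * d)
rho_s - rho_w = 2603 - 1025 = 1578
Denominator = 1578 * 9.81 * 0.0036 = 55.728648
theta = 19.11 / 55.728648
theta = 0.3429

0.3429


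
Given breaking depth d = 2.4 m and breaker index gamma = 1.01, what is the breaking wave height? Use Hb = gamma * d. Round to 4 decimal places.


Hb = gamma * d
Hb = 1.01 * 2.4
Hb = 2.4240 m

2.4240


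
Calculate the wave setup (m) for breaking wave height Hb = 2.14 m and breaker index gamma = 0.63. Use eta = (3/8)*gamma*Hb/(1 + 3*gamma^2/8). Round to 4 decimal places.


eta = (3/8) * gamma * Hb / (1 + 3*gamma^2/8)
Numerator = (3/8) * 0.63 * 2.14 = 0.505575
Denominator = 1 + 3*0.63^2/8 = 1 + 0.148838 = 1.148838
eta = 0.505575 / 1.148838
eta = 0.4401 m

0.4401


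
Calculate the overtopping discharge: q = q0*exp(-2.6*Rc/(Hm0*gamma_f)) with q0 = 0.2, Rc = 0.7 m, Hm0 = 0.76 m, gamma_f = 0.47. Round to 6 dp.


q = q0 * exp(-2.6 * Rc / (Hm0 * gamma_f))
Exponent = -2.6 * 0.7 / (0.76 * 0.47)
= -2.6 * 0.7 / 0.3572
= -5.095185
exp(-5.095185) = 0.006126
q = 0.2 * 0.006126
q = 0.001225 m^3/s/m

0.001225


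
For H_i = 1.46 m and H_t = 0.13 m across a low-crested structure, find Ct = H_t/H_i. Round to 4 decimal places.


Ct = H_t / H_i
Ct = 0.13 / 1.46
Ct = 0.0890

0.0890


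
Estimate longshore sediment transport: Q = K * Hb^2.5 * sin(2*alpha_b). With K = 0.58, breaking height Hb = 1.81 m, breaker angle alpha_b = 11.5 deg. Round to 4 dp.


Q = K * Hb^2.5 * sin(2 * alpha_b)
Hb^2.5 = 1.81^2.5 = 4.407542
sin(2 * 11.5) = sin(23.0) = 0.390731
Q = 0.58 * 4.407542 * 0.390731
Q = 0.9989 m^3/s

0.9989


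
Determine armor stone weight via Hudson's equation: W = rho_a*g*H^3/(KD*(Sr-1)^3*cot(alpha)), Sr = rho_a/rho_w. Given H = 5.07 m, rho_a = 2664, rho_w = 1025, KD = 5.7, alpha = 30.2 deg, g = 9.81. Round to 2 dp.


Sr = rho_a / rho_w = 2664 / 1025 = 2.599024
(Sr - 1) = 1.599024
(Sr - 1)^3 = 4.088512
cot(30.2) = 1 / tan(30.2) = 1 / 0.582014 = 1.718172
Numerator = 2664 * 9.81 * 5.07^3 = 3405862.4611
Denominator = 5.7 * 4.088512 * 1.718172 = 40.041171
W = 3405862.4611 / 40.041171
W = 85059.01 N

85059.01
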